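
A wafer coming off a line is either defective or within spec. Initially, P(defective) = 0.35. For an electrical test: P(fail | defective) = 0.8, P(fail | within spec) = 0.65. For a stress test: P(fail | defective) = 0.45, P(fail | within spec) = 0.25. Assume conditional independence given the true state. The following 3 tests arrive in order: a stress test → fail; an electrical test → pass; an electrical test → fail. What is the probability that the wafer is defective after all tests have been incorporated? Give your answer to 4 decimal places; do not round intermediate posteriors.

After a stress test='fail': P(defective) = 0.45·0.3500 / (0.45·0.3500 + 0.25·0.6500) ≈ 0.4922
After an electrical test='pass': P(defective) = 0.2·0.4922 / (0.2·0.4922 + 0.35·0.5078) ≈ 0.3564
After an electrical test='fail': P(defective) = 0.8·0.3564 / (0.8·0.3564 + 0.65·0.6436) ≈ 0.4053

0.4053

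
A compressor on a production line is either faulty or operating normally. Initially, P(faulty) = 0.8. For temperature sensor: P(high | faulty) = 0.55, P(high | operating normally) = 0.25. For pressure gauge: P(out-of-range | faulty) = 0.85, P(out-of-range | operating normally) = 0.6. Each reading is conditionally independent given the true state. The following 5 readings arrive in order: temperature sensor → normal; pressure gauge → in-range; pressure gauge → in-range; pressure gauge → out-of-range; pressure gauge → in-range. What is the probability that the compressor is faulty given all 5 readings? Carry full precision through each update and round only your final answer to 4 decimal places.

0.1520

After temperature sensor='normal': P(faulty) = 0.45·0.8000 / (0.45·0.8000 + 0.75·0.2000) ≈ 0.7059
After pressure gauge='in-range': P(faulty) = 0.15·0.7059 / (0.15·0.7059 + 0.4·0.2941) ≈ 0.4737
After pressure gauge='in-range': P(faulty) = 0.15·0.4737 / (0.15·0.4737 + 0.4·0.5263) ≈ 0.2523
After pressure gauge='out-of-range': P(faulty) = 0.85·0.2523 / (0.85·0.2523 + 0.6·0.7477) ≈ 0.3235
After pressure gauge='in-range': P(faulty) = 0.15·0.3235 / (0.15·0.3235 + 0.4·0.6765) ≈ 0.1520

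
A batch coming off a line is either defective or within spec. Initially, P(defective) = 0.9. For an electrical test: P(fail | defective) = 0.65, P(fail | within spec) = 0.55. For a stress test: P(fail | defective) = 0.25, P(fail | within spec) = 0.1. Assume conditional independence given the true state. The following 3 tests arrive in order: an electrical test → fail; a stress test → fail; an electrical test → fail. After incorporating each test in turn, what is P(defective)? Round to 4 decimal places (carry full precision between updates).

0.9692

After an electrical test='fail': P(defective) = 0.65·0.9000 / (0.65·0.9000 + 0.55·0.1000) ≈ 0.9141
After a stress test='fail': P(defective) = 0.25·0.9141 / (0.25·0.9141 + 0.1·0.0859) ≈ 0.9638
After an electrical test='fail': P(defective) = 0.65·0.9638 / (0.65·0.9638 + 0.55·0.0362) ≈ 0.9692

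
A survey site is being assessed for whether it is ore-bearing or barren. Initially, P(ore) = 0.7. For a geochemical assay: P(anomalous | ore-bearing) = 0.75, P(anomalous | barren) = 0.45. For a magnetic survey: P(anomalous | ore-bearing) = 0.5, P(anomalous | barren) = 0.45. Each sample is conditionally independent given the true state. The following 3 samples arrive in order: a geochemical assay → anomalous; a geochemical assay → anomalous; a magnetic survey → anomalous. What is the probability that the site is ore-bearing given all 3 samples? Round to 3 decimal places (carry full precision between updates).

After a geochemical assay='anomalous': P(ore) = 0.75·0.7000 / (0.75·0.7000 + 0.45·0.3000) ≈ 0.7955
After a geochemical assay='anomalous': P(ore) = 0.75·0.7955 / (0.75·0.7955 + 0.45·0.2045) ≈ 0.8663
After a magnetic survey='anomalous': P(ore) = 0.5·0.8663 / (0.5·0.8663 + 0.45·0.1337) ≈ 0.8781

0.878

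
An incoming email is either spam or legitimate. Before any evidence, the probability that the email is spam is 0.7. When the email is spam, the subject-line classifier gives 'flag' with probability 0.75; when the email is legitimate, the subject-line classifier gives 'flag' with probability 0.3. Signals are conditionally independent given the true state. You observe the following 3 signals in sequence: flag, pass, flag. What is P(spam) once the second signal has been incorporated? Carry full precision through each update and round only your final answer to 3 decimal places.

0.676

After 'flag': P(spam) = 0.75·0.7000 / (0.75·0.7000 + 0.3·0.3000) ≈ 0.8537
After 'pass': P(spam) = 0.25·0.8537 / (0.25·0.8537 + 0.7·0.1463) ≈ 0.6757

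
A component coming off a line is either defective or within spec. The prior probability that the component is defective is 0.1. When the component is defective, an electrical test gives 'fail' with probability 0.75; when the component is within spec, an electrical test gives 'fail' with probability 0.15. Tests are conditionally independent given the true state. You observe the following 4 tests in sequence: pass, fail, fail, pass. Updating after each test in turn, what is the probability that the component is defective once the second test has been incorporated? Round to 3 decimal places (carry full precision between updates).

0.140

After 'pass': P(defective) = 0.25·0.1000 / (0.25·0.1000 + 0.85·0.9000) ≈ 0.0316
After 'fail': P(defective) = 0.75·0.0316 / (0.75·0.0316 + 0.15·0.9684) ≈ 0.1404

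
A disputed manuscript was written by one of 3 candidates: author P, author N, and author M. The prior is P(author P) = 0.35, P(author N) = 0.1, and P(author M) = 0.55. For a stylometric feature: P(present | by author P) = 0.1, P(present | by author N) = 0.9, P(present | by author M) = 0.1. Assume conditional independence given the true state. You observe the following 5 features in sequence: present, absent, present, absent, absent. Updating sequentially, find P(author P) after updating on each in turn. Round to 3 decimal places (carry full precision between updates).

After 'present': normaliser = 0.1·0.3500 + 0.9·0.1000 + 0.1·0.5500; P(author P) ≈ 0.1944, P(author N) ≈ 0.5000, P(author M) ≈ 0.3056
After 'absent': normaliser = 0.9·0.1944 + 0.1·0.5000 + 0.9·0.3056; P(author P) ≈ 0.3500, P(author N) ≈ 0.1000, P(author M) ≈ 0.5500
After 'present': normaliser = 0.1·0.3500 + 0.9·0.1000 + 0.1·0.5500; P(author P) ≈ 0.1944, P(author N) ≈ 0.5000, P(author M) ≈ 0.3056
After 'absent': normaliser = 0.9·0.1944 + 0.1·0.5000 + 0.9·0.3056; P(author P) ≈ 0.3500, P(author N) ≈ 0.1000, P(author M) ≈ 0.5500
After 'absent': normaliser = 0.9·0.3500 + 0.1·0.1000 + 0.9·0.5500; P(author P) ≈ 0.3841, P(author N) ≈ 0.0122, P(author M) ≈ 0.6037

0.384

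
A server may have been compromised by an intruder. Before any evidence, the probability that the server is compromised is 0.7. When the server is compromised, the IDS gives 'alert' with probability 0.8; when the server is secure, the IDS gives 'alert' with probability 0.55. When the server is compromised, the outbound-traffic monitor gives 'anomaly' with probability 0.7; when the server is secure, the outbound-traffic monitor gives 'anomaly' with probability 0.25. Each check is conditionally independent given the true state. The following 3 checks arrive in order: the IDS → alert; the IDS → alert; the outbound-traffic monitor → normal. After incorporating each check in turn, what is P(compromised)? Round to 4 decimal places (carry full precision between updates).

Each posterior becomes the prior for the next update.
After the IDS='alert': P(compromised) = 0.8·0.7000 / (0.8·0.7000 + 0.55·0.3000) ≈ 0.7724
After the IDS='alert': P(compromised) = 0.8·0.7724 / (0.8·0.7724 + 0.55·0.2276) ≈ 0.8316
After the outbound-traffic monitor='normal': P(compromised) = 0.3·0.8316 / (0.3·0.8316 + 0.75·0.1684) ≈ 0.6638

0.6638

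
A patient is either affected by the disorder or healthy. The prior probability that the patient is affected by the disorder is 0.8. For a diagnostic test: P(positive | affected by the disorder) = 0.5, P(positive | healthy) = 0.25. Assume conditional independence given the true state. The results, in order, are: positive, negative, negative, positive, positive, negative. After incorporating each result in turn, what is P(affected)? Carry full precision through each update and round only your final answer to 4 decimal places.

0.9046

After 'positive': P(affected) = 0.5·0.8000 / (0.5·0.8000 + 0.25·0.2000) ≈ 0.8889
After 'negative': P(affected) = 0.5·0.8889 / (0.5·0.8889 + 0.75·0.1111) ≈ 0.8421
After 'negative': P(affected) = 0.5·0.8421 / (0.5·0.8421 + 0.75·0.1579) ≈ 0.7805
After 'positive': P(affected) = 0.5·0.7805 / (0.5·0.7805 + 0.25·0.2195) ≈ 0.8767
After 'positive': P(affected) = 0.5·0.8767 / (0.5·0.8767 + 0.25·0.1233) ≈ 0.9343
After 'negative': P(affected) = 0.5·0.9343 / (0.5·0.9343 + 0.75·0.0657) ≈ 0.9046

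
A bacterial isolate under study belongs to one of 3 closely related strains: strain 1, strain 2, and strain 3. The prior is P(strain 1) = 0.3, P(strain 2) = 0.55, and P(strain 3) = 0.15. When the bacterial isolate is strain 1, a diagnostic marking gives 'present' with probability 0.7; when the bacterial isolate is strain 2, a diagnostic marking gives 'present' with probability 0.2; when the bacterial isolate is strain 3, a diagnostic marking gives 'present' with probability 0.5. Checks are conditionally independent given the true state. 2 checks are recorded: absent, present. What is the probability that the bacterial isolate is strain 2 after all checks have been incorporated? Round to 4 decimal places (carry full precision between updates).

0.4668

After 'absent': normaliser = 0.3·0.3000 + 0.8·0.5500 + 0.5·0.1500; P(strain 1) ≈ 0.1488, P(strain 2) ≈ 0.7273, P(strain 3) ≈ 0.1240
After 'present': normaliser = 0.7·0.1488 + 0.2·0.7273 + 0.5·0.1240; P(strain 1) ≈ 0.3342, P(strain 2) ≈ 0.4668, P(strain 3) ≈ 0.1989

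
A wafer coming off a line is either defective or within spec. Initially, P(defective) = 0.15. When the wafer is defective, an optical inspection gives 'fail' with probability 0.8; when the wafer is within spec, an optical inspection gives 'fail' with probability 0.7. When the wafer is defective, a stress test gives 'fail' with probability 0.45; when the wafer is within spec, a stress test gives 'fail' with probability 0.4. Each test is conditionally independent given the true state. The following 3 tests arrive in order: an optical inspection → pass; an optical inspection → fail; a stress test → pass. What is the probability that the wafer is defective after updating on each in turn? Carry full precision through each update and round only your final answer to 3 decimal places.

0.110

After an optical inspection='pass': P(defective) = 0.2·0.1500 / (0.2·0.1500 + 0.3·0.8500) ≈ 0.1053
After an optical inspection='fail': P(defective) = 0.8·0.1053 / (0.8·0.1053 + 0.7·0.8947) ≈ 0.1185
After a stress test='pass': P(defective) = 0.55·0.1185 / (0.55·0.1185 + 0.6·0.8815) ≈ 0.1097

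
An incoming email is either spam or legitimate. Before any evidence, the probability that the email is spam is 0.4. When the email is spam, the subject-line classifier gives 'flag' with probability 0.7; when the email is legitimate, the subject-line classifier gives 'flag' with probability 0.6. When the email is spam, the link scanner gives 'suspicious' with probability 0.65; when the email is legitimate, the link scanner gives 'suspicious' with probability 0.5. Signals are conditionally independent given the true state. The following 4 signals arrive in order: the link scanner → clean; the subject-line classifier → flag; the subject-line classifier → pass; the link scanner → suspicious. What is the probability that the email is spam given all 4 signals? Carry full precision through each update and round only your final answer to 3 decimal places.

After the link scanner='clean': P(spam) = 0.35·0.4000 / (0.35·0.4000 + 0.5·0.6000) ≈ 0.3182
After the subject-line classifier='flag': P(spam) = 0.7·0.3182 / (0.7·0.3182 + 0.6·0.6818) ≈ 0.3525
After the subject-line classifier='pass': P(spam) = 0.3·0.3525 / (0.3·0.3525 + 0.4·0.6475) ≈ 0.2899
After the link scanner='suspicious': P(spam) = 0.65·0.2899 / (0.65·0.2899 + 0.5·0.7101) ≈ 0.3468

0.347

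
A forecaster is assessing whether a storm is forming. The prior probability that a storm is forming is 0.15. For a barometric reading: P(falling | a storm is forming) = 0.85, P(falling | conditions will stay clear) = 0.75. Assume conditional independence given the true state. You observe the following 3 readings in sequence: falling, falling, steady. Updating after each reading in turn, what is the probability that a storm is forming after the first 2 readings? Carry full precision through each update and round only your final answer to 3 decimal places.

After 'falling': P(storm) = 0.85·0.1500 / (0.85·0.1500 + 0.75·0.8500) ≈ 0.1667
After 'falling': P(storm) = 0.85·0.1667 / (0.85·0.1667 + 0.75·0.8333) ≈ 0.1848

0.185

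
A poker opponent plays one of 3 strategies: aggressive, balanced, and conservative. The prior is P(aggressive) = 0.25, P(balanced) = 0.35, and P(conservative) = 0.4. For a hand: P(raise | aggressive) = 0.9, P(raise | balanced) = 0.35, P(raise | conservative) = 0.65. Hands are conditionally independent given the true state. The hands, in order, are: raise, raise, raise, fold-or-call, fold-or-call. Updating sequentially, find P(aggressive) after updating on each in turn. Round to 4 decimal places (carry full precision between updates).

After 'raise': normaliser = 0.9·0.2500 + 0.35·0.3500 + 0.65·0.4000; P(aggressive) ≈ 0.3704, P(balanced) ≈ 0.2016, P(conservative) ≈ 0.4280
After 'raise': normaliser = 0.9·0.3704 + 0.35·0.2016 + 0.65·0.4280; P(aggressive) ≈ 0.4887, P(balanced) ≈ 0.1035, P(conservative) ≈ 0.4078
After 'raise': normaliser = 0.9·0.4887 + 0.35·0.1035 + 0.65·0.4078; P(aggressive) ≈ 0.5934, P(balanced) ≈ 0.0489, P(conservative) ≈ 0.3577
After 'fold-or-call': normaliser = 0.1·0.5934 + 0.65·0.0489 + 0.35·0.3577; P(aggressive) ≈ 0.2744, P(balanced) ≈ 0.1468, P(conservative) ≈ 0.5788
After 'fold-or-call': normaliser = 0.1·0.2744 + 0.65·0.1468 + 0.35·0.5788; P(aggressive) ≈ 0.0843, P(balanced) ≈ 0.2933, P(conservative) ≈ 0.6224

0.0843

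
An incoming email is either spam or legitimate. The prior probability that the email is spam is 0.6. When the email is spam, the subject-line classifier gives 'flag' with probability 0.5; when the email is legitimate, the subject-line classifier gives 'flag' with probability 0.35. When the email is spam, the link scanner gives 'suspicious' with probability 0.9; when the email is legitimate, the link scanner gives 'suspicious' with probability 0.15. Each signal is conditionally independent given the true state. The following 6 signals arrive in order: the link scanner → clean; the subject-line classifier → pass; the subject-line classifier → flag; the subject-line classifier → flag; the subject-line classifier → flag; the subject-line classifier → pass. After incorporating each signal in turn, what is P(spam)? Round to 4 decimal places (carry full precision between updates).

0.2334

Each posterior becomes the prior for the next update.
After the link scanner='clean': P(spam) = 0.1·0.6000 / (0.1·0.6000 + 0.85·0.4000) ≈ 0.1500
After the subject-line classifier='pass': P(spam) = 0.5·0.1500 / (0.5·0.1500 + 0.65·0.8500) ≈ 0.1195
After the subject-line classifier='flag': P(spam) = 0.5·0.1195 / (0.5·0.1195 + 0.35·0.8805) ≈ 0.1624
After the subject-line classifier='flag': P(spam) = 0.5·0.1624 / (0.5·0.1624 + 0.35·0.8376) ≈ 0.2169
After the subject-line classifier='flag': P(spam) = 0.5·0.2169 / (0.5·0.2169 + 0.35·0.7831) ≈ 0.2835
After the subject-line classifier='pass': P(spam) = 0.5·0.2835 / (0.5·0.2835 + 0.65·0.7165) ≈ 0.2334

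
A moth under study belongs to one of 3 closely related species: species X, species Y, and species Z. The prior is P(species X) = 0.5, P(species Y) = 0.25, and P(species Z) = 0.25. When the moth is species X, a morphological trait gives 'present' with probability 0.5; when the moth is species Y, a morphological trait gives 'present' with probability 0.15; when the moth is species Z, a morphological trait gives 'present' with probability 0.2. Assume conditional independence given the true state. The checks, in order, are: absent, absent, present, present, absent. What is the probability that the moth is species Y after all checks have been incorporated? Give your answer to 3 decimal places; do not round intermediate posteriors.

After 'absent': normaliser = 0.5·0.5000 + 0.85·0.2500 + 0.8·0.2500; P(species X) ≈ 0.3774, P(species Y) ≈ 0.3208, P(species Z) ≈ 0.3019
After 'absent': normaliser = 0.5·0.3774 + 0.85·0.3208 + 0.8·0.3019; P(species X) ≈ 0.2685, P(species Y) ≈ 0.3879, P(species Z) ≈ 0.3436
After 'present': normaliser = 0.5·0.2685 + 0.15·0.3879 + 0.2·0.3436; P(species X) ≈ 0.5140, P(species Y) ≈ 0.2228, P(species Z) ≈ 0.2632
After 'present': normaliser = 0.5·0.5140 + 0.15·0.2228 + 0.2·0.2632; P(species X) ≈ 0.7491, P(species Y) ≈ 0.0974, P(species Z) ≈ 0.1534
After 'absent': normaliser = 0.5·0.7491 + 0.85·0.0974 + 0.8·0.1534; P(species X) ≈ 0.6457, P(species Y) ≈ 0.1427, P(species Z) ≈ 0.2116

0.143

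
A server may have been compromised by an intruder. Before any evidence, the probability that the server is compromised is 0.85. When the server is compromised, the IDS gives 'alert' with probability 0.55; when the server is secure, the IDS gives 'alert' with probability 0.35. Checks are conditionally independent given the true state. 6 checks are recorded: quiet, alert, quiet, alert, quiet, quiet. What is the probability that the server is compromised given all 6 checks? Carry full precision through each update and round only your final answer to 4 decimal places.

After 'quiet': P(compromised) = 0.45·0.8500 / (0.45·0.8500 + 0.65·0.1500) ≈ 0.7969
After 'alert': P(compromised) = 0.55·0.7969 / (0.55·0.7969 + 0.35·0.2031) ≈ 0.8604
After 'quiet': P(compromised) = 0.45·0.8604 / (0.45·0.8604 + 0.65·0.1396) ≈ 0.8102
After 'alert': P(compromised) = 0.55·0.8102 / (0.55·0.8102 + 0.35·0.1898) ≈ 0.8702
After 'quiet': P(compromised) = 0.45·0.8702 / (0.45·0.8702 + 0.65·0.1298) ≈ 0.8228
After 'quiet': P(compromised) = 0.45·0.8228 / (0.45·0.8228 + 0.65·0.1772) ≈ 0.7627

0.7627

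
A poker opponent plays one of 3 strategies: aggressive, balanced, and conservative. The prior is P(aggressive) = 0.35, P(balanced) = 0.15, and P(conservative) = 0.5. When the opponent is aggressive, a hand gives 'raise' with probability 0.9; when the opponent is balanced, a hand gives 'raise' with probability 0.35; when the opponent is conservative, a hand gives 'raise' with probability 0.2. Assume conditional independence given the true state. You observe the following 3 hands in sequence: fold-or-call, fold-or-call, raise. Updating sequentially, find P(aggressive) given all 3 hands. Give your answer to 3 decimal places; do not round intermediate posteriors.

0.035

After 'fold-or-call': normaliser = 0.1·0.3500 + 0.65·0.1500 + 0.8·0.5000; P(aggressive) ≈ 0.0657, P(balanced) ≈ 0.1831, P(conservative) ≈ 0.7512
After 'fold-or-call': normaliser = 0.1·0.0657 + 0.65·0.1831 + 0.8·0.7512; P(aggressive) ≈ 0.0090, P(balanced) ≈ 0.1638, P(conservative) ≈ 0.8271
After 'raise': normaliser = 0.9·0.0090 + 0.35·0.1638 + 0.2·0.8271; P(aggressive) ≈ 0.0353, P(balanced) ≈ 0.2483, P(conservative) ≈ 0.7164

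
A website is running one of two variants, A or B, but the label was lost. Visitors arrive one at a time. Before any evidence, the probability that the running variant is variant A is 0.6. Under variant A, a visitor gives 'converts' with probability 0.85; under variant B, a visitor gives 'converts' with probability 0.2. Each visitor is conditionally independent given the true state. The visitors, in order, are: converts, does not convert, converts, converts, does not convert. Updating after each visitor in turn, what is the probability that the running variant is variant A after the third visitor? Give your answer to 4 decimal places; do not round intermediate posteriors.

After 'converts': P(A) = 0.85·0.6000 / (0.85·0.6000 + 0.2·0.4000) ≈ 0.8644
After 'does not convert': P(A) = 0.15·0.8644 / (0.15·0.8644 + 0.8·0.1356) ≈ 0.5445
After 'converts': P(A) = 0.85·0.5445 / (0.85·0.5445 + 0.2·0.4555) ≈ 0.8355

0.8355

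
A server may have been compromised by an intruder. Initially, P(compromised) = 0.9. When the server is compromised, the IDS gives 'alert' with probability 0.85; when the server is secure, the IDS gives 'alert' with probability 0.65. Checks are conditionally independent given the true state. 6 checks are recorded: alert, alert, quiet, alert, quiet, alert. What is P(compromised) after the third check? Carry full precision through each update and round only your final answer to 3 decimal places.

Each posterior becomes the prior for the next update.
After 'alert': P(compromised) = 0.85·0.9000 / (0.85·0.9000 + 0.65·0.1000) ≈ 0.9217
After 'alert': P(compromised) = 0.85·0.9217 / (0.85·0.9217 + 0.65·0.0783) ≈ 0.9390
After 'quiet': P(compromised) = 0.15·0.9390 / (0.15·0.9390 + 0.35·0.0610) ≈ 0.8684

0.868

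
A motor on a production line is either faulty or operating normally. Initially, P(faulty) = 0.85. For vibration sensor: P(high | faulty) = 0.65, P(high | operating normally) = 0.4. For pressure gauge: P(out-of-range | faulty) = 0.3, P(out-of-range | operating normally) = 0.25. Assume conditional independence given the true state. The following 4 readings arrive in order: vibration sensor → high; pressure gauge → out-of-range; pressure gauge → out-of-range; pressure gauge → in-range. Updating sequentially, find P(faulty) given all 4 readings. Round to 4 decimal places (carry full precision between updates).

After vibration sensor='high': P(faulty) = 0.65·0.8500 / (0.65·0.8500 + 0.4·0.1500) ≈ 0.9020
After pressure gauge='out-of-range': P(faulty) = 0.3·0.9020 / (0.3·0.9020 + 0.25·0.0980) ≈ 0.9170
After pressure gauge='out-of-range': P(faulty) = 0.3·0.9170 / (0.3·0.9170 + 0.25·0.0830) ≈ 0.9299
After pressure gauge='in-range': P(faulty) = 0.7·0.9299 / (0.7·0.9299 + 0.75·0.0701) ≈ 0.9252

0.9252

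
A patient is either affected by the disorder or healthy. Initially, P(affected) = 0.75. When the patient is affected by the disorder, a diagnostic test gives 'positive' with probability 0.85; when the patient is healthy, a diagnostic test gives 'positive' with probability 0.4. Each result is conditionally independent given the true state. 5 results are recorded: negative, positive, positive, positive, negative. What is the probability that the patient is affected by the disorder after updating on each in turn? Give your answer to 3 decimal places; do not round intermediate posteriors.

After 'negative': P(affected) = 0.15·0.7500 / (0.15·0.7500 + 0.6·0.2500) ≈ 0.4286
After 'positive': P(affected) = 0.85·0.4286 / (0.85·0.4286 + 0.4·0.5714) ≈ 0.6145
After 'positive': P(affected) = 0.85·0.6145 / (0.85·0.6145 + 0.4·0.3855) ≈ 0.7720
After 'positive': P(affected) = 0.85·0.7720 / (0.85·0.7720 + 0.4·0.2280) ≈ 0.8780
After 'negative': P(affected) = 0.15·0.8780 / (0.15·0.8780 + 0.6·0.1220) ≈ 0.6428

0.643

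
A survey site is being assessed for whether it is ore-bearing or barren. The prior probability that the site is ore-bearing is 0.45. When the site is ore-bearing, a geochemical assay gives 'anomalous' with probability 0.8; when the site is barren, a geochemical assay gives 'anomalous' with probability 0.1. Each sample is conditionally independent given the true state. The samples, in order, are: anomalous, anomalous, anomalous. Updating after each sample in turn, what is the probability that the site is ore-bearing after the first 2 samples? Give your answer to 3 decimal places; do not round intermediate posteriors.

0.981

After 'anomalous': P(ore) = 0.8·0.4500 / (0.8·0.4500 + 0.1·0.5500) ≈ 0.8675
After 'anomalous': P(ore) = 0.8·0.8675 / (0.8·0.8675 + 0.1·0.1325) ≈ 0.9813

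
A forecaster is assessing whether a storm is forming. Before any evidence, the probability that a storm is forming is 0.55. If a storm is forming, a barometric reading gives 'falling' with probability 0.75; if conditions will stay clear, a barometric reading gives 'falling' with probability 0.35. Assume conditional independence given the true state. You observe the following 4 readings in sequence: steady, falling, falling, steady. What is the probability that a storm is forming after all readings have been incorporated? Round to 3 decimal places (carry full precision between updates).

After 'steady': P(storm) = 0.25·0.5500 / (0.25·0.5500 + 0.65·0.4500) ≈ 0.3198
After 'falling': P(storm) = 0.75·0.3198 / (0.75·0.3198 + 0.35·0.6802) ≈ 0.5018
After 'falling': P(storm) = 0.75·0.5018 / (0.75·0.5018 + 0.35·0.4982) ≈ 0.6834
After 'steady': P(storm) = 0.25·0.6834 / (0.25·0.6834 + 0.65·0.3166) ≈ 0.4536

0.454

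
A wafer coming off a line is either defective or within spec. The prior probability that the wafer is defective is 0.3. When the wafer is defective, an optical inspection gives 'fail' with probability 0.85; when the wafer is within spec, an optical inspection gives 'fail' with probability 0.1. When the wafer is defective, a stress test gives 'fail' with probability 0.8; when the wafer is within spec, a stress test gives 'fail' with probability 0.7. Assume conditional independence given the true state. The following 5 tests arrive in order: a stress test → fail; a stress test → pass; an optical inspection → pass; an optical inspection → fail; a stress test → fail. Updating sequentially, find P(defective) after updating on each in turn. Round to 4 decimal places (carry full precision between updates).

0.3458

After a stress test='fail': P(defective) = 0.8·0.3000 / (0.8·0.3000 + 0.7·0.7000) ≈ 0.3288
After a stress test='pass': P(defective) = 0.2·0.3288 / (0.2·0.3288 + 0.3·0.6712) ≈ 0.2462
After an optical inspection='pass': P(defective) = 0.15·0.2462 / (0.15·0.2462 + 0.9·0.7538) ≈ 0.0516
After an optical inspection='fail': P(defective) = 0.85·0.0516 / (0.85·0.0516 + 0.1·0.9484) ≈ 0.3163
After a stress test='fail': P(defective) = 0.8·0.3163 / (0.8·0.3163 + 0.7·0.6837) ≈ 0.3458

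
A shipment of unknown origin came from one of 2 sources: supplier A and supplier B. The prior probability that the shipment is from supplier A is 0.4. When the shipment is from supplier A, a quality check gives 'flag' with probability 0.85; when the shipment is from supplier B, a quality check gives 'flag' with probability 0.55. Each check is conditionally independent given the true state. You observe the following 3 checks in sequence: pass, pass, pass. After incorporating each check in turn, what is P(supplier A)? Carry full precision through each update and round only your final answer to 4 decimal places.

After 'pass': P(supplier A) = 0.15·0.4000 / (0.15·0.4000 + 0.45·0.6000) ≈ 0.1818
After 'pass': P(supplier A) = 0.15·0.1818 / (0.15·0.1818 + 0.45·0.8182) ≈ 0.0690
After 'pass': P(supplier A) = 0.15·0.0690 / (0.15·0.0690 + 0.45·0.9310) ≈ 0.0241

0.0241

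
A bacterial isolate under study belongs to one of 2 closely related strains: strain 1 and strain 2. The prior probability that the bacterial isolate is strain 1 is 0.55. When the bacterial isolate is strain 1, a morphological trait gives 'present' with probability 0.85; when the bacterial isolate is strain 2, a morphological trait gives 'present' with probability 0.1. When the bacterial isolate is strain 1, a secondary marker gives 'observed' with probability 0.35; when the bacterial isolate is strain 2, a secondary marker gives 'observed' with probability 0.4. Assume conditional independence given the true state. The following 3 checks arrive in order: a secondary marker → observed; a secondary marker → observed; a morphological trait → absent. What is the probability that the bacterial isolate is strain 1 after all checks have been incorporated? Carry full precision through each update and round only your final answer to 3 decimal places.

After a secondary marker='observed': P(strain 1) = 0.35·0.5500 / (0.35·0.5500 + 0.4·0.4500) ≈ 0.5168
After a secondary marker='observed': P(strain 1) = 0.35·0.5168 / (0.35·0.5168 + 0.4·0.4832) ≈ 0.4834
After a morphological trait='absent': P(strain 1) = 0.15·0.4834 / (0.15·0.4834 + 0.9·0.5166) ≈ 0.1349

0.135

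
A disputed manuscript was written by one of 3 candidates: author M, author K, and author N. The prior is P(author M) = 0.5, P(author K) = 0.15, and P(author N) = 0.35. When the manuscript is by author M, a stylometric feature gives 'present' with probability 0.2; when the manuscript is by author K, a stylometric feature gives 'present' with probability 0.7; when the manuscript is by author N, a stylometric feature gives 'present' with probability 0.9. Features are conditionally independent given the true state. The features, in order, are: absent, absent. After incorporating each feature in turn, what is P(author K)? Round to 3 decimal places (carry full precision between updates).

0.040

After 'absent': normaliser = 0.8·0.5000 + 0.3·0.1500 + 0.1·0.3500; P(author M) ≈ 0.8333, P(author K) ≈ 0.0938, P(author N) ≈ 0.0729
After 'absent': normaliser = 0.8·0.8333 + 0.3·0.0938 + 0.1·0.0729; P(author M) ≈ 0.9496, P(author K) ≈ 0.0401, P(author N) ≈ 0.0104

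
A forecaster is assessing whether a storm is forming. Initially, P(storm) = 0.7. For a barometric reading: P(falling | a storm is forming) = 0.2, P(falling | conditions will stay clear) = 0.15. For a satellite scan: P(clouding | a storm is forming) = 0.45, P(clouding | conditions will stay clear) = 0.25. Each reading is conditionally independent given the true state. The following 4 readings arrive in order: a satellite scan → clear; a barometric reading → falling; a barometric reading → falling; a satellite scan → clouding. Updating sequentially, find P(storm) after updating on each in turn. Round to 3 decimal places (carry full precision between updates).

0.846

After a satellite scan='clear': P(storm) = 0.55·0.7000 / (0.55·0.7000 + 0.75·0.3000) ≈ 0.6311
After a barometric reading='falling': P(storm) = 0.2·0.6311 / (0.2·0.6311 + 0.15·0.3689) ≈ 0.6953
After a barometric reading='falling': P(storm) = 0.2·0.6953 / (0.2·0.6953 + 0.15·0.3047) ≈ 0.7526
After a satellite scan='clouding': P(storm) = 0.45·0.7526 / (0.45·0.7526 + 0.25·0.2474) ≈ 0.8456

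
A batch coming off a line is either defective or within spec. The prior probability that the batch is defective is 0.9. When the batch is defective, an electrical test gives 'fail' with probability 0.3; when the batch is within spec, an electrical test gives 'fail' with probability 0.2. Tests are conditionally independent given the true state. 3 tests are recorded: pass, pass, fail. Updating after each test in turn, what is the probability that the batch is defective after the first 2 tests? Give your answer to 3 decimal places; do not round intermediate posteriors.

Apply Bayes' rule sequentially, carrying P(defective) forward.
After 'pass': P(defective) = 0.7·0.9000 / (0.7·0.9000 + 0.8·0.1000) ≈ 0.8873
After 'pass': P(defective) = 0.7·0.8873 / (0.7·0.8873 + 0.8·0.1127) ≈ 0.8733

0.873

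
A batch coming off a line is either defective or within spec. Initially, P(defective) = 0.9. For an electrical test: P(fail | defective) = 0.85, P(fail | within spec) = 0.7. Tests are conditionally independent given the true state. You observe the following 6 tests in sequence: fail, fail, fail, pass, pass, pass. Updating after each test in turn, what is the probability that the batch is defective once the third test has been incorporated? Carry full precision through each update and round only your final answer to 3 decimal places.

After 'fail': P(defective) = 0.85·0.9000 / (0.85·0.9000 + 0.7·0.1000) ≈ 0.9162
After 'fail': P(defective) = 0.85·0.9162 / (0.85·0.9162 + 0.7·0.0838) ≈ 0.9299
After 'fail': P(defective) = 0.85·0.9299 / (0.85·0.9299 + 0.7·0.0701) ≈ 0.9416

0.942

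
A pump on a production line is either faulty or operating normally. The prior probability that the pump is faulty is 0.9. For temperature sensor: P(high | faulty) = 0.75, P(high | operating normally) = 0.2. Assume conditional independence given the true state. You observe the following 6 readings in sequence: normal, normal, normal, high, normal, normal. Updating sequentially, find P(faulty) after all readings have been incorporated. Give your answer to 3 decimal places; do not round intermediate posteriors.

0.091

After 'normal': P(faulty) = 0.25·0.9000 / (0.25·0.9000 + 0.8·0.1000) ≈ 0.7377
After 'normal': P(faulty) = 0.25·0.7377 / (0.25·0.7377 + 0.8·0.2623) ≈ 0.4678
After 'normal': P(faulty) = 0.25·0.4678 / (0.25·0.4678 + 0.8·0.5322) ≈ 0.2155
After 'high': P(faulty) = 0.75·0.2155 / (0.75·0.2155 + 0.2·0.7845) ≈ 0.5074
After 'normal': P(faulty) = 0.25·0.5074 / (0.25·0.5074 + 0.8·0.4926) ≈ 0.2435
After 'normal': P(faulty) = 0.25·0.2435 / (0.25·0.2435 + 0.8·0.7565) ≈ 0.0914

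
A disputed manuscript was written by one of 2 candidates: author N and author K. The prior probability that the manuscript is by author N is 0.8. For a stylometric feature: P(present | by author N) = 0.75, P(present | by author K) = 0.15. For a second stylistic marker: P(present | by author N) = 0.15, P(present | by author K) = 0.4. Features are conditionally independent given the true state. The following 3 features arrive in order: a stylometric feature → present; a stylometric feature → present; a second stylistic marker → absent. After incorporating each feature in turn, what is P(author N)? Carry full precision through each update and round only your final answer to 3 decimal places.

After a stylometric feature='present': P(author N) = 0.75·0.8000 / (0.75·0.8000 + 0.15·0.2000) ≈ 0.9524
After a stylometric feature='present': P(author N) = 0.75·0.9524 / (0.75·0.9524 + 0.15·0.0476) ≈ 0.9901
After a second stylistic marker='absent': P(author N) = 0.85·0.9901 / (0.85·0.9901 + 0.6·0.0099) ≈ 0.9930

0.993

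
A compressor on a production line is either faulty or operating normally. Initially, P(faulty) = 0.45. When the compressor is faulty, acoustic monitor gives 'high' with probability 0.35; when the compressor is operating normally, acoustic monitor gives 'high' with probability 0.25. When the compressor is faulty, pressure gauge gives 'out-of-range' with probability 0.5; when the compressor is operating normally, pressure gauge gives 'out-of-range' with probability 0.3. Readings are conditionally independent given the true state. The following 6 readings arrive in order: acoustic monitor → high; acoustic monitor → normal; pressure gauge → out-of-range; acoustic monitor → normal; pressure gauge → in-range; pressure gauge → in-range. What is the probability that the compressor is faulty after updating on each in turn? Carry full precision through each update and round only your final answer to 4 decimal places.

0.4225

After acoustic monitor='high': P(faulty) = 0.35·0.4500 / (0.35·0.4500 + 0.25·0.5500) ≈ 0.5339
After acoustic monitor='normal': P(faulty) = 0.65·0.5339 / (0.65·0.5339 + 0.75·0.4661) ≈ 0.4982
After pressure gauge='out-of-range': P(faulty) = 0.5·0.4982 / (0.5·0.4982 + 0.3·0.5018) ≈ 0.6233
After acoustic monitor='normal': P(faulty) = 0.65·0.6233 / (0.65·0.6233 + 0.75·0.3767) ≈ 0.5891
After pressure gauge='in-range': P(faulty) = 0.5·0.5891 / (0.5·0.5891 + 0.7·0.4109) ≈ 0.5060
After pressure gauge='in-range': P(faulty) = 0.5·0.5060 / (0.5·0.5060 + 0.7·0.4940) ≈ 0.4225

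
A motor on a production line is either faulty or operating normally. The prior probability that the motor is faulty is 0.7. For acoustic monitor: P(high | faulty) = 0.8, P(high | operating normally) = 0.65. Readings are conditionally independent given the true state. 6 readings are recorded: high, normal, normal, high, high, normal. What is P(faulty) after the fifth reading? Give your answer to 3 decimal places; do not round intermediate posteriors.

0.587

After 'high': P(faulty) = 0.8·0.7000 / (0.8·0.7000 + 0.65·0.3000) ≈ 0.7417
After 'normal': P(faulty) = 0.2·0.7417 / (0.2·0.7417 + 0.35·0.2583) ≈ 0.6214
After 'normal': P(faulty) = 0.2·0.6214 / (0.2·0.6214 + 0.35·0.3786) ≈ 0.4839
After 'high': P(faulty) = 0.8·0.4839 / (0.8·0.4839 + 0.65·0.5161) ≈ 0.5358
After 'high': P(faulty) = 0.8·0.5358 / (0.8·0.5358 + 0.65·0.4642) ≈ 0.5869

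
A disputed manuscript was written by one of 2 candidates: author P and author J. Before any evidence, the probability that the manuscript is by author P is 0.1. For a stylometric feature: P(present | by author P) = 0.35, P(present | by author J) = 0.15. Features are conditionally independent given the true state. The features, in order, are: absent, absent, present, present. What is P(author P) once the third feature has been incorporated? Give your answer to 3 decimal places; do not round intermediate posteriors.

After 'absent': P(author P) = 0.65·0.1000 / (0.65·0.1000 + 0.85·0.9000) ≈ 0.0783
After 'absent': P(author P) = 0.65·0.0783 / (0.65·0.0783 + 0.85·0.9217) ≈ 0.0610
After 'present': P(author P) = 0.35·0.0610 / (0.35·0.0610 + 0.15·0.9390) ≈ 0.1316

0.132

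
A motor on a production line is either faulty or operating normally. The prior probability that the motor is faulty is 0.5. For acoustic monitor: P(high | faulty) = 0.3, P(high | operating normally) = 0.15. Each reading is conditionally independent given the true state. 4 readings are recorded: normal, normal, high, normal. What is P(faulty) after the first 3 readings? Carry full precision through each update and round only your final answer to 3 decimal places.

After 'normal': P(faulty) = 0.7·0.5000 / (0.7·0.5000 + 0.85·0.5000) ≈ 0.4516
After 'normal': P(faulty) = 0.7·0.4516 / (0.7·0.4516 + 0.85·0.5484) ≈ 0.4041
After 'high': P(faulty) = 0.3·0.4041 / (0.3·0.4041 + 0.15·0.5959) ≈ 0.5756

0.576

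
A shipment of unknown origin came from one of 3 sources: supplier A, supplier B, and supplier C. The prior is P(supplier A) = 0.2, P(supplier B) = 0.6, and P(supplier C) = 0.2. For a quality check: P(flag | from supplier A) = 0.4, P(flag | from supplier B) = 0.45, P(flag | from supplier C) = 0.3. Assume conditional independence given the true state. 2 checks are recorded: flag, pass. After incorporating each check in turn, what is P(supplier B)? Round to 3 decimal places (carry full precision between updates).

0.623

After 'flag': normaliser = 0.4·0.2000 + 0.45·0.6000 + 0.3·0.2000; P(supplier A) ≈ 0.1951, P(supplier B) ≈ 0.6585, P(supplier C) ≈ 0.1463
After 'pass': normaliser = 0.6·0.1951 + 0.55·0.6585 + 0.7·0.1463; P(supplier A) ≈ 0.2013, P(supplier B) ≈ 0.6226, P(supplier C) ≈ 0.1761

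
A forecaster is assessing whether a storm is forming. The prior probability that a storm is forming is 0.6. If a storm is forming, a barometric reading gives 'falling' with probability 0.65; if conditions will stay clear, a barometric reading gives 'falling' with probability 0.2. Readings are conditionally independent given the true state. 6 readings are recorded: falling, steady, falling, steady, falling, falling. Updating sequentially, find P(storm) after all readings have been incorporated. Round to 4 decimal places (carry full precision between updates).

After 'falling': P(storm) = 0.65·0.6000 / (0.65·0.6000 + 0.2·0.4000) ≈ 0.8298
After 'steady': P(storm) = 0.35·0.8298 / (0.35·0.8298 + 0.8·0.1702) ≈ 0.6808
After 'falling': P(storm) = 0.65·0.6808 / (0.65·0.6808 + 0.2·0.3192) ≈ 0.8739
After 'steady': P(storm) = 0.35·0.8739 / (0.35·0.8739 + 0.8·0.1261) ≈ 0.7520
After 'falling': P(storm) = 0.65·0.7520 / (0.65·0.7520 + 0.2·0.2480) ≈ 0.9079
After 'falling': P(storm) = 0.65·0.9079 / (0.65·0.9079 + 0.2·0.0921) ≈ 0.9697

0.9697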